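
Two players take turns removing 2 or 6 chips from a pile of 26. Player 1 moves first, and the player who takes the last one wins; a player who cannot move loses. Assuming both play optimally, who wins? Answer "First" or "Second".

Mark each pile size as W (mover wins) or L (mover loses):
i:   0  1  2  3  4  5  6  7  8  9 10 11 12 13 14 15 16 17 18 19 20 21 22 23 24 25 26
     L  L  W  W  L  L  W  W  L  L  W  W  L  L  W  W  L  L  W  W  L  L  W  W  L  L  W
Position 26 is W, so the first player wins.

First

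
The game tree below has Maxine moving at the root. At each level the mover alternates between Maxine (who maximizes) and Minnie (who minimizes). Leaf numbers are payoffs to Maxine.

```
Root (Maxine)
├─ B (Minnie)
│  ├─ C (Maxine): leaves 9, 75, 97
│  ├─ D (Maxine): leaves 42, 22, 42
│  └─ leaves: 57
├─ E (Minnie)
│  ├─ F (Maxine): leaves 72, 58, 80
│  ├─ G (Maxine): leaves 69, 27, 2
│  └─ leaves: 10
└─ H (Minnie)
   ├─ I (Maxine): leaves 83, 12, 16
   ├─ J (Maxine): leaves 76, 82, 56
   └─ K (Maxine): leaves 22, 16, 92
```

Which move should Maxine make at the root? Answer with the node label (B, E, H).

H

C (Maxine): max(9, 75, 97) = 97
D (Maxine): max(42, 22, 42) = 42
B (Minnie): min(97, 42, 57) = 42
F (Maxine): max(72, 58, 80) = 80
G (Maxine): max(69, 27, 2) = 69
E (Minnie): min(80, 69, 10) = 10
I (Maxine): max(83, 12, 16) = 83
J (Maxine): max(76, 82, 56) = 82
K (Maxine): max(22, 16, 92) = 92
H (Minnie): min(83, 82, 92) = 82
Root (Maxine): max(42, 10, 82) = 82
Maxine picks the child with the highest value: H (value 82).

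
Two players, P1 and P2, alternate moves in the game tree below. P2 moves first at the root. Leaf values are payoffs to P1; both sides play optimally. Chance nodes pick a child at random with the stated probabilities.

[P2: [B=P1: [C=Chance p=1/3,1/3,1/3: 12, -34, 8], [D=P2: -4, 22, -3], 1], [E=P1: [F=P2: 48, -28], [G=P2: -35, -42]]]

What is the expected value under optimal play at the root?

-28

C (Chance): 1/3·12 + 1/3·-34 + 1/3·8 = -4.67
D (P2): min(-4, 22, -3) = -4
B (P1): max(-4.67, -4, 1) = 1
F (P2): min(48, -28) = -28
G (P2): min(-35, -42) = -42
E (P1): max(-28, -42) = -28
Root (P2): min(1, -28) = -28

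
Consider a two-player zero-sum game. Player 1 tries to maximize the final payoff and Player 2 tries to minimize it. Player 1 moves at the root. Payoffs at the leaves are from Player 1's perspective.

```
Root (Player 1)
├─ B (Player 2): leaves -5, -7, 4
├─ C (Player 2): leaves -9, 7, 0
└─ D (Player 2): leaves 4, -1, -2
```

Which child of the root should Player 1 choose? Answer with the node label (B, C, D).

B (Player 2): min(-5, -7, 4) = -7
C (Player 2): min(-9, 7, 0) = -9
D (Player 2): min(4, -1, -2) = -2
Root (Player 1): max(-7, -9, -2) = -2
Player 1 picks the child with the highest value: D (value -2).

D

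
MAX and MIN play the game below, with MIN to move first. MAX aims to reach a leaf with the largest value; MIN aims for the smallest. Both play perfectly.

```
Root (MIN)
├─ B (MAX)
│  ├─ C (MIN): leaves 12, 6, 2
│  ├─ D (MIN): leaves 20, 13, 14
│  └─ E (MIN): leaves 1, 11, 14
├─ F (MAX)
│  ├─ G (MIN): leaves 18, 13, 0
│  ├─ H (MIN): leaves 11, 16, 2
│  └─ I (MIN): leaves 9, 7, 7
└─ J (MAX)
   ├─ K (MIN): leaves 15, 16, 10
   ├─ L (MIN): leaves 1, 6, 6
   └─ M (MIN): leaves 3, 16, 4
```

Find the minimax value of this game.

C (MIN): min(12, 6, 2) = 2
D (MIN): min(20, 13, 14) = 13
E (MIN): min(1, 11, 14) = 1
B (MAX): max(2, 13, 1) = 13
G (MIN): min(18, 13, 0) = 0
H (MIN): min(11, 16, 2) = 2
I (MIN): min(9, 7, 7) = 7
F (MAX): max(0, 2, 7) = 7
K (MIN): min(15, 16, 10) = 10
L (MIN): min(1, 6, 6) = 1
M (MIN): min(3, 16, 4) = 3
J (MAX): max(10, 1, 3) = 10
Root (MIN): min(13, 7, 10) = 7

7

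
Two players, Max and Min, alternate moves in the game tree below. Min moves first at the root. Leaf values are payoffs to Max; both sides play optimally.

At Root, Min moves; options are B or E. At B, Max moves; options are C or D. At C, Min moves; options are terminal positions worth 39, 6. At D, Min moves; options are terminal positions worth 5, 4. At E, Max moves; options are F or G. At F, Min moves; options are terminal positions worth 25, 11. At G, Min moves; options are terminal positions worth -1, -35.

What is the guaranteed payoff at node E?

F: min(25, 11) = 11
G: min(-1, -35) = -35
E: max(11, -35) = 11

11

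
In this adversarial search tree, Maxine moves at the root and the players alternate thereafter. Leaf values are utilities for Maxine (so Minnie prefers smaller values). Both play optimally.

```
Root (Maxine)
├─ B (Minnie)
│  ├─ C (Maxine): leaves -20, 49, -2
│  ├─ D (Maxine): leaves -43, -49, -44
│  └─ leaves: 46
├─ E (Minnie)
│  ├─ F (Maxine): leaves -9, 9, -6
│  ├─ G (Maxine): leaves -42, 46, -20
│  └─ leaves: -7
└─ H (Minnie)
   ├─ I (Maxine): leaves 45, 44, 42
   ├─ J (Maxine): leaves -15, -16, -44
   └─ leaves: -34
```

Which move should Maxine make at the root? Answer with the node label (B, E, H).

C (Maxine): max(-20, 49, -2) = 49
D (Maxine): max(-43, -49, -44) = -43
B (Minnie): min(49, -43, 46) = -43
F (Maxine): max(-9, 9, -6) = 9
G (Maxine): max(-42, 46, -20) = 46
E (Minnie): min(9, 46, -7) = -7
I (Maxine): max(45, 44, 42) = 45
J (Maxine): max(-15, -16, -44) = -15
H (Minnie): min(45, -15, -34) = -34
Root (Maxine): max(-43, -7, -34) = -7
Maxine picks the child with the highest value: E (value -7).

E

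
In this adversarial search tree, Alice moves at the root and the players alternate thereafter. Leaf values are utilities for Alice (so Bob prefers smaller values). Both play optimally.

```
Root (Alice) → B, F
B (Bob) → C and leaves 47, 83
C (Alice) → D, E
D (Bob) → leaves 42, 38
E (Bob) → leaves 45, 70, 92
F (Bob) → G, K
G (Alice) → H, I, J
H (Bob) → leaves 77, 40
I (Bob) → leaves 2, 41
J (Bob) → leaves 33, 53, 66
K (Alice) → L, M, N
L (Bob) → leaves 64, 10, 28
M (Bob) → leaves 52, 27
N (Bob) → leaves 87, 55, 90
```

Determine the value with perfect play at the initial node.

45

D (Bob): min(42, 38) = 38
E (Bob): min(45, 70, 92) = 45
C (Alice): max(38, 45) = 45
B (Bob): min(45, 47, 83) = 45
H (Bob): min(77, 40) = 40
I (Bob): min(2, 41) = 2
J (Bob): min(33, 53, 66) = 33
G (Alice): max(40, 2, 33) = 40
L (Bob): min(64, 10, 28) = 10
M (Bob): min(52, 27) = 27
N (Bob): min(87, 55, 90) = 55
K (Alice): max(10, 27, 55) = 55
F (Bob): min(40, 55) = 40
Root (Alice): max(45, 40) = 45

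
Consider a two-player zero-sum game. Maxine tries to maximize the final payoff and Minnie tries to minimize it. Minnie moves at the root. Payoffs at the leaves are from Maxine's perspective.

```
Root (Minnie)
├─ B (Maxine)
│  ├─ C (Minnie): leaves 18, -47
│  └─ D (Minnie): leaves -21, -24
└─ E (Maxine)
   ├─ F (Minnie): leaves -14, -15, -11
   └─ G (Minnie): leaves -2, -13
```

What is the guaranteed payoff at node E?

F: min(-14, -15, -11) = -15
G: min(-2, -13) = -13
E: max(-15, -13) = -13

-13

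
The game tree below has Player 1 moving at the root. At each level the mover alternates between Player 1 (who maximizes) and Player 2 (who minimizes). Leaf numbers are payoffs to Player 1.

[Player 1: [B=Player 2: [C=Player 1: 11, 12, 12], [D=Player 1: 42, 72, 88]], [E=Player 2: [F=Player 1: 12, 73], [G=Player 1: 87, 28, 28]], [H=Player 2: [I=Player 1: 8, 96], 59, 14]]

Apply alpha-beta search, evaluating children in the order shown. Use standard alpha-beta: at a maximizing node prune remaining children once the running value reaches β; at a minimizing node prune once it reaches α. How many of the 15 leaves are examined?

C [α=-∞,β=+∞]: v=12
D [α=-∞,β=12]: v=42 after child 1 ≥ β → β-cutoff, skip 2
B [α=-∞,β=+∞]: v=12
F [α=12,β=+∞]: v=73
G [α=12,β=73]: v=87 after child 1 ≥ β → β-cutoff, skip 2
E [α=12,β=+∞]: v=73
I [α=73,β=+∞]: v=96
H [α=73,β=+∞]: v=59 after child 2 ≤ α → α-cutoff, skip 1
Root [α=-∞,β=+∞]: v=73
Leaves evaluated: 10 of 15.

10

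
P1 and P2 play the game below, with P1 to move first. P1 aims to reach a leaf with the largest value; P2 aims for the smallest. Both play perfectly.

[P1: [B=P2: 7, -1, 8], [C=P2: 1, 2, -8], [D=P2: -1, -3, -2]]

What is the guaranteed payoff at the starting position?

-1

B (P2): min(7, -1, 8) = -1
C (P2): min(1, 2, -8) = -8
D (P2): min(-1, -3, -2) = -3
Root (P1): max(-1, -8, -3) = -1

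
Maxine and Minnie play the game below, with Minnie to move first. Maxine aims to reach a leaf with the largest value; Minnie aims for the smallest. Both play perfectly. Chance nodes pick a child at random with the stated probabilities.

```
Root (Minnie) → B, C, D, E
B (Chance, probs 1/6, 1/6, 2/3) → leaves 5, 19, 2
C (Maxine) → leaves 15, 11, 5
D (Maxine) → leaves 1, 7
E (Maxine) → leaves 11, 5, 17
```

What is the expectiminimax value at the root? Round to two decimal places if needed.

5.33

B (Chance): 1/6·5 + 1/6·19 + 2/3·2 = 5.33
C (Maxine): max(15, 11, 5) = 15
D (Maxine): max(1, 7) = 7
E (Maxine): max(11, 5, 17) = 17
Root (Minnie): min(5.33, 15, 7, 17) = 5.33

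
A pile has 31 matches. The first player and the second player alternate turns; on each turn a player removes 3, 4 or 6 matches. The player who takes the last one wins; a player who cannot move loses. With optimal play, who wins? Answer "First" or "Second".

Positions where the player to move wins (W) vs loses (L):
i:   0  1  2  3  4  5  6  7  8  9 10 11 12 13 14 15 16 17 18 19 20 21 22 23 24 25 26 27 28 29 30 31
     L  L  L  W  W  W  W  W  W  L  L  L  W  W  W  W  W  W  L  L  L  W  W  W  W  W  W  L  L  L  W  W
Position 31 is W, so the first player wins.

First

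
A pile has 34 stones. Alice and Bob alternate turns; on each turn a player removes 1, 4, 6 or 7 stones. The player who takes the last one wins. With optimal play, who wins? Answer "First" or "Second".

W/L table (W = player to move can force a win):
i:   0  1  2  3  4  5  6  7  8  9 10 11 12 13 14 15 16 17 18 19 20 21 22 23 24 25 26 27 28 29 30 31 32 33 34
     L  W  L  W  W  L  W  W  W  W  L  W  W  L  W  L  W  W  L  W  W  W  W  L  W  W  L  W  L  W  W  L  W  W  W
Position 34 is W, so the first player wins.

First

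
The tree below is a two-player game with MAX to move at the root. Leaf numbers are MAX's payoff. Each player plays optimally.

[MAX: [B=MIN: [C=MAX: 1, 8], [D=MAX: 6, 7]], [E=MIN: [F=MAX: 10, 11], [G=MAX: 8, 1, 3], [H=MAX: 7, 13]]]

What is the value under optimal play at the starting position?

8

C (MAX): max(1, 8) = 8
D (MAX): max(6, 7) = 7
B (MIN): min(8, 7) = 7
F (MAX): max(10, 11) = 11
G (MAX): max(8, 1, 3) = 8
H (MAX): max(7, 13) = 13
E (MIN): min(11, 8, 13) = 8
Root (MAX): max(7, 8) = 8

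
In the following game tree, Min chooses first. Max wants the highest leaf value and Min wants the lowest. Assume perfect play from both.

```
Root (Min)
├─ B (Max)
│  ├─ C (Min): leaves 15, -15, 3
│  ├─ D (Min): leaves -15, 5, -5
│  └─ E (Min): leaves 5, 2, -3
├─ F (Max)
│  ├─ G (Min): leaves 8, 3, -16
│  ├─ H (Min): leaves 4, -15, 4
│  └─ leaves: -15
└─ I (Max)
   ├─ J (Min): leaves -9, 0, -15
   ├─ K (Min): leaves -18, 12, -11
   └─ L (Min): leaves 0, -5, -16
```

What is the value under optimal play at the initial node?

C (Min): min(15, -15, 3) = -15
D (Min): min(-15, 5, -5) = -15
E (Min): min(5, 2, -3) = -3
B (Max): max(-15, -15, -3) = -3
G (Min): min(8, 3, -16) = -16
H (Min): min(4, -15, 4) = -15
F (Max): max(-16, -15, -15) = -15
J (Min): min(-9, 0, -15) = -15
K (Min): min(-18, 12, -11) = -18
L (Min): min(0, -5, -16) = -16
I (Max): max(-15, -18, -16) = -15
Root (Min): min(-3, -15, -15) = -15

-15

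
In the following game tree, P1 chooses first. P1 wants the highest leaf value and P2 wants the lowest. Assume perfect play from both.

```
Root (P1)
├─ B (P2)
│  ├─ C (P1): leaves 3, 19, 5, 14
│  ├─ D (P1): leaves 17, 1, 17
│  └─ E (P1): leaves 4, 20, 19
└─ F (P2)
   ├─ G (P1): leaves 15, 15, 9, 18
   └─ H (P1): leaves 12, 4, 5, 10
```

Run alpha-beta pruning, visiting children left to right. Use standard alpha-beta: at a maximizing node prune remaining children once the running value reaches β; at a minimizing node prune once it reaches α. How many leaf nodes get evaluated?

17

C [α=-∞,β=+∞]: v=19
D [α=-∞,β=19]: v=17
E [α=-∞,β=17]: v=20 after child 2 ≥ β → β-cutoff, skip 1
B [α=-∞,β=+∞]: v=17
G [α=17,β=+∞]: v=18
H [α=17,β=18]: v=12
F [α=17,β=+∞]: v=12
Root [α=-∞,β=+∞]: v=17
Leaves evaluated: 17 of 18.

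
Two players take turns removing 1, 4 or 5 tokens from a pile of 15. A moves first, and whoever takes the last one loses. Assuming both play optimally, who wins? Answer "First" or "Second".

Positions where the player to move wins (W) vs loses (L):
i:   0  1  2  3  4  5  6  7  8  9 10 11 12 13 14 15
     W  L  W  L  W  W  W  W  W  L  W  L  W  W  W  W
Position 15 is W, so the first player wins.

First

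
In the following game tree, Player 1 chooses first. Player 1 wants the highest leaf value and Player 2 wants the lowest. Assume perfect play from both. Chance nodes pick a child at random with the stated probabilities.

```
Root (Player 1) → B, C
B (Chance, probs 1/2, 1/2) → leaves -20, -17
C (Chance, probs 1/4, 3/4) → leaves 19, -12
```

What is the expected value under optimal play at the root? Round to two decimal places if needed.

B (Chance): 1/2·-20 + 1/2·-17 = -18.5
C (Chance): 1/4·19 + 3/4·-12 = -4.25
Root (Player 1): max(-18.5, -4.25) = -4.25

-4.25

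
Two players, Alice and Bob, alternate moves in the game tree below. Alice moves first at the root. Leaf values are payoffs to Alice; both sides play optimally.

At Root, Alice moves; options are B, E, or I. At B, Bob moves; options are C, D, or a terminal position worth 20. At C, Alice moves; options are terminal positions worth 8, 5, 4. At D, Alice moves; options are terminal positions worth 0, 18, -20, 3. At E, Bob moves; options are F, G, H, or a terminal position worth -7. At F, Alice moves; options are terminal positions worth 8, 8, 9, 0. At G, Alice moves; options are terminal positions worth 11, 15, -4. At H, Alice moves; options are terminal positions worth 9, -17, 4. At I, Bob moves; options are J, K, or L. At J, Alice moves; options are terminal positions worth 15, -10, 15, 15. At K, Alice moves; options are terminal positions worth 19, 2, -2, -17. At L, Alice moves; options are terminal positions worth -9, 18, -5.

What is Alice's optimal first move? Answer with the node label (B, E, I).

C (Alice): max(8, 5, 4) = 8
D (Alice): max(0, 18, -20, 3) = 18
B (Bob): min(8, 18, 20) = 8
F (Alice): max(8, 8, 9, 0) = 9
G (Alice): max(11, 15, -4) = 15
H (Alice): max(9, -17, 4) = 9
E (Bob): min(9, 15, 9, -7) = -7
J (Alice): max(15, -10, 15, 15) = 15
K (Alice): max(19, 2, -2, -17) = 19
L (Alice): max(-9, 18, -5) = 18
I (Bob): min(15, 19, 18) = 15
Root (Alice): max(8, -7, 15) = 15
Alice picks the child with the highest value: I (value 15).

I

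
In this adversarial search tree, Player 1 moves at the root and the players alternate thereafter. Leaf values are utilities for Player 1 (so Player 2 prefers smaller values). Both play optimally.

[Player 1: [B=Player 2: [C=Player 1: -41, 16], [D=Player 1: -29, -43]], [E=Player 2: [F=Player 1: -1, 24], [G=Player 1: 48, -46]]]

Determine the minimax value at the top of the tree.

C (Player 1): max(-41, 16) = 16
D (Player 1): max(-29, -43) = -29
B (Player 2): min(16, -29) = -29
F (Player 1): max(-1, 24) = 24
G (Player 1): max(48, -46) = 48
E (Player 2): min(24, 48) = 24
Root (Player 1): max(-29, 24) = 24

24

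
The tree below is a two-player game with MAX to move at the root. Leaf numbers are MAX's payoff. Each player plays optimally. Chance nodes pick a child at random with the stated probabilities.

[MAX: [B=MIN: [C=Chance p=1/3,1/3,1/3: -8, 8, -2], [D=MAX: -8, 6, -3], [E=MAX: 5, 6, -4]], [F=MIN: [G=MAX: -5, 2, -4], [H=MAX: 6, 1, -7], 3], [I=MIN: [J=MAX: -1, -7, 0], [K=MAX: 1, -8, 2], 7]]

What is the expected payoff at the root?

C (Chance): 1/3·-8 + 1/3·8 + 1/3·-2 = -0.67
D (MAX): max(-8, 6, -3) = 6
E (MAX): max(5, 6, -4) = 6
B (MIN): min(-0.67, 6, 6) = -0.67
G (MAX): max(-5, 2, -4) = 2
H (MAX): max(6, 1, -7) = 6
F (MIN): min(2, 6, 3) = 2
J (MAX): max(-1, -7, 0) = 0
K (MAX): max(1, -8, 2) = 2
I (MIN): min(0, 2, 7) = 0
Root (MAX): max(-0.67, 2, 0) = 2

2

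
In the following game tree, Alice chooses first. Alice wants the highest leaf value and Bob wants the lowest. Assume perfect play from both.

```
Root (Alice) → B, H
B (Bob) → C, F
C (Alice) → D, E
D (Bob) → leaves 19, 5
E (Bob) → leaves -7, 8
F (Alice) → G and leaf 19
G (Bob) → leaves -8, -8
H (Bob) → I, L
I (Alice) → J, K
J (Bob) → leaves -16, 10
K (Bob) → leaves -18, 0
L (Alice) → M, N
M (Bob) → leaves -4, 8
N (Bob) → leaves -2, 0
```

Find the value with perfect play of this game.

D (Bob): min(19, 5) = 5
E (Bob): min(-7, 8) = -7
C (Alice): max(5, -7) = 5
G (Bob): min(-8, -8) = -8
F (Alice): max(-8, 19) = 19
B (Bob): min(5, 19) = 5
J (Bob): min(-16, 10) = -16
K (Bob): min(-18, 0) = -18
I (Alice): max(-16, -18) = -16
M (Bob): min(-4, 8) = -4
N (Bob): min(-2, 0) = -2
L (Alice): max(-4, -2) = -2
H (Bob): min(-16, -2) = -16
Root (Alice): max(5, -16) = 5

5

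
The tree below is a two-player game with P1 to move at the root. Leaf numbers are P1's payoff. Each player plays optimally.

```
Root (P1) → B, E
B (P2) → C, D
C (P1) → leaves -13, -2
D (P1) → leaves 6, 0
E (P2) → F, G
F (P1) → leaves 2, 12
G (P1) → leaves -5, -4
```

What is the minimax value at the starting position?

-2

C (P1): max(-13, -2) = -2
D (P1): max(6, 0) = 6
B (P2): min(-2, 6) = -2
F (P1): max(2, 12) = 12
G (P1): max(-5, -4) = -4
E (P2): min(12, -4) = -4
Root (P1): max(-2, -4) = -2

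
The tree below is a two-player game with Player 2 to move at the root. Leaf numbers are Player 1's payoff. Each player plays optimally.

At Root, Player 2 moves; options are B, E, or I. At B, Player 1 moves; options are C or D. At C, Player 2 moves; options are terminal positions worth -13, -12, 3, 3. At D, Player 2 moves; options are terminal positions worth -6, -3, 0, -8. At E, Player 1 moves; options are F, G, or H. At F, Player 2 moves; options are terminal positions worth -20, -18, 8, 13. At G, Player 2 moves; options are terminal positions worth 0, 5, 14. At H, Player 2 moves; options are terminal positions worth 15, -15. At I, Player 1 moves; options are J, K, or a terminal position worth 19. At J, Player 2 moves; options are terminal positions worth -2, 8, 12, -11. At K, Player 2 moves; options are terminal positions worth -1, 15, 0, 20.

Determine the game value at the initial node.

C (Player 2): min(-13, -12, 3, 3) = -13
D (Player 2): min(-6, -3, 0, -8) = -8
B (Player 1): max(-13, -8) = -8
F (Player 2): min(-20, -18, 8, 13) = -20
G (Player 2): min(0, 5, 14) = 0
H (Player 2): min(15, -15) = -15
E (Player 1): max(-20, 0, -15) = 0
J (Player 2): min(-2, 8, 12, -11) = -11
K (Player 2): min(-1, 15, 0, 20) = -1
I (Player 1): max(-11, -1, 19) = 19
Root (Player 2): min(-8, 0, 19) = -8

-8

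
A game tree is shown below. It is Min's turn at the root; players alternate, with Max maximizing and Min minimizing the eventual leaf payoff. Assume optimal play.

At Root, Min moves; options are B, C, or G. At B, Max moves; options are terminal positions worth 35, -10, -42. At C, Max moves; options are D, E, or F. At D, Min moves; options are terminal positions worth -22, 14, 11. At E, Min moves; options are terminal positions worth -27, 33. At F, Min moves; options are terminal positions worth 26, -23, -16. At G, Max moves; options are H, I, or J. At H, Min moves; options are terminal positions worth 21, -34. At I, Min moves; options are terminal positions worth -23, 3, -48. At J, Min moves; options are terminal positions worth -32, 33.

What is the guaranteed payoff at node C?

-22

D: min(-22, 14, 11) = -22
E: min(-27, 33) = -27
F: min(26, -23, -16) = -23
C: max(-22, -27, -23) = -22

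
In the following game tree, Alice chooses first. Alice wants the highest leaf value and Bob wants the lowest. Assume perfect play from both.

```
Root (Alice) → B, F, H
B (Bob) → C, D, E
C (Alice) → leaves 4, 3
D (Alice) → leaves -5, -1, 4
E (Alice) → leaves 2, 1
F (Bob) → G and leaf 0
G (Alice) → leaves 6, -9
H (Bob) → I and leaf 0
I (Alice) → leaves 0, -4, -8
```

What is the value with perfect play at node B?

C: max(4, 3) = 4
D: max(-5, -1, 4) = 4
E: max(2, 1) = 2
B: min(4, 4, 2) = 2

2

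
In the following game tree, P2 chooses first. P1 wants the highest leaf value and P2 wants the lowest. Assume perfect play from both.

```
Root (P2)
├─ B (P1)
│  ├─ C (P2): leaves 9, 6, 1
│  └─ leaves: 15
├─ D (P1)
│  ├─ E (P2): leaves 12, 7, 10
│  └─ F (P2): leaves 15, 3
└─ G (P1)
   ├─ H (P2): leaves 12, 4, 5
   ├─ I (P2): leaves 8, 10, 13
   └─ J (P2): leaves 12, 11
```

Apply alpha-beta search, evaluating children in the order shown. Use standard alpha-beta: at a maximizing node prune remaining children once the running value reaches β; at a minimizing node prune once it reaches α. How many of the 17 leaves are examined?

C [α=-∞,β=+∞]: v=1
B [α=-∞,β=+∞]: v=15
E [α=-∞,β=15]: v=7
F [α=7,β=15]: v=3
D [α=-∞,β=15]: v=7
H [α=-∞,β=7]: v=4
I [α=4,β=7]: v=8
G [α=-∞,β=7]: v=8 after child 2 ≥ β → β-cutoff, skip 1
Root [α=-∞,β=+∞]: v=7
Leaves evaluated: 15 of 17.

15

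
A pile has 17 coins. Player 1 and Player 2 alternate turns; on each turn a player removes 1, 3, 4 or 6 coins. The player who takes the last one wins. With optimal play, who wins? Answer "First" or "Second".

Mark each pile size as W (mover wins) or L (mover loses):
i:   0  1  2  3  4  5  6  7  8  9 10 11 12 13 14 15 16 17
     L  W  L  W  W  W  W  L  W  L  W  W  W  W  L  W  L  W
Position 17 is W, so the first player wins.

First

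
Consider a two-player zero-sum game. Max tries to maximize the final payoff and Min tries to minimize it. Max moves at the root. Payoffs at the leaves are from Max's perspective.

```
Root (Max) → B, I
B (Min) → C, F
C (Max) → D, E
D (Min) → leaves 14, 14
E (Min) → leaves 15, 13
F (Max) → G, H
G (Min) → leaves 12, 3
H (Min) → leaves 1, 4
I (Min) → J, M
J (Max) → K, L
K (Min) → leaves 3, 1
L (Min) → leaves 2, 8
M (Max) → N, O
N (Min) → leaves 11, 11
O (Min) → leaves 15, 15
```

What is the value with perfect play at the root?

3

D (Min): min(14, 14) = 14
E (Min): min(15, 13) = 13
C (Max): max(14, 13) = 14
G (Min): min(12, 3) = 3
H (Min): min(1, 4) = 1
F (Max): max(3, 1) = 3
B (Min): min(14, 3) = 3
K (Min): min(3, 1) = 1
L (Min): min(2, 8) = 2
J (Max): max(1, 2) = 2
N (Min): min(11, 11) = 11
O (Min): min(15, 15) = 15
M (Max): max(11, 15) = 15
I (Min): min(2, 15) = 2
Root (Max): max(3, 2) = 3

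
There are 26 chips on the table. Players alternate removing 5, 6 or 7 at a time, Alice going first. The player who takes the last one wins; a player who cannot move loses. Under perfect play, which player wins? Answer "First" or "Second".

Second

Positions where the player to move wins (W) vs loses (L):
i:   0  1  2  3  4  5  6  7  8  9 10 11 12 13 14 15 16 17 18 19 20 21 22 23 24 25 26
     L  L  L  L  L  W  W  W  W  W  W  W  L  L  L  L  L  W  W  W  W  W  W  W  L  L  L
Position 26 is L, so the second player wins.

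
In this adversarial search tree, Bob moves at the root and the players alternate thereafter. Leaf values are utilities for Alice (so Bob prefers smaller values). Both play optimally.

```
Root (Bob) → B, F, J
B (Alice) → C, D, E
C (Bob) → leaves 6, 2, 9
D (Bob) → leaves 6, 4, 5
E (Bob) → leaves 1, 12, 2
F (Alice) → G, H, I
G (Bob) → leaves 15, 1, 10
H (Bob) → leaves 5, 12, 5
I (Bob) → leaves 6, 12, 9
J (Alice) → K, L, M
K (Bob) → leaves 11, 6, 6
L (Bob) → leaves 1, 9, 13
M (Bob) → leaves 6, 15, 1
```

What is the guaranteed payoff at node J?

6

K: min(11, 6, 6) = 6
L: min(1, 9, 13) = 1
M: min(6, 15, 1) = 1
J: max(6, 1, 1) = 6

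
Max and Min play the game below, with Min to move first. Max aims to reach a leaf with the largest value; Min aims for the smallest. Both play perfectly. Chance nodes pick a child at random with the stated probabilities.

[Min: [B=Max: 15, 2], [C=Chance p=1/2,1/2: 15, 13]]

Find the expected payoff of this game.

14

B (Max): max(15, 2) = 15
C (Chance): 1/2·15 + 1/2·13 = 14
Root (Min): min(15, 14) = 14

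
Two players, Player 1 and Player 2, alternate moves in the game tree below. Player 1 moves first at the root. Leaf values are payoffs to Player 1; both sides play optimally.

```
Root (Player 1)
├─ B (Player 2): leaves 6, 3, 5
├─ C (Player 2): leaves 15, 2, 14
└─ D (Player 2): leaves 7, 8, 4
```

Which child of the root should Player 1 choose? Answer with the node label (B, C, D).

B (Player 2): min(6, 3, 5) = 3
C (Player 2): min(15, 2, 14) = 2
D (Player 2): min(7, 8, 4) = 4
Root (Player 1): max(3, 2, 4) = 4
Player 1 picks the child with the highest value: D (value 4).

D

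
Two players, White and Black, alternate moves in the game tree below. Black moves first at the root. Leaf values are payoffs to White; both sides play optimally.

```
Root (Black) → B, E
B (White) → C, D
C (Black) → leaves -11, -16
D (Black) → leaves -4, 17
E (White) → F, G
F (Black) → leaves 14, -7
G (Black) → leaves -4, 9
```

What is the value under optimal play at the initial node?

C (Black): min(-11, -16) = -16
D (Black): min(-4, 17) = -4
B (White): max(-16, -4) = -4
F (Black): min(14, -7) = -7
G (Black): min(-4, 9) = -4
E (White): max(-7, -4) = -4
Root (Black): min(-4, -4) = -4

-4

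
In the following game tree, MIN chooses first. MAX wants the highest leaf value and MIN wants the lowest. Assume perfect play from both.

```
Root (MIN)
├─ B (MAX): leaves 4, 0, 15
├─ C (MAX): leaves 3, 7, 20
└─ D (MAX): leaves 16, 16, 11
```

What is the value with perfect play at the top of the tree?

15

B (MAX): max(4, 0, 15) = 15
C (MAX): max(3, 7, 20) = 20
D (MAX): max(16, 16, 11) = 16
Root (MIN): min(15, 20, 16) = 15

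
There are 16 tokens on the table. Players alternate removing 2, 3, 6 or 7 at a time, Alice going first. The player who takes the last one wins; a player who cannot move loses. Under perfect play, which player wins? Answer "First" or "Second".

Positions where the player to move wins (W) vs loses (L):
i:   0  1  2  3  4  5  6  7  8  9 10 11 12 13 14 15 16
     L  L  W  W  W  L  W  W  W  L  L  W  W  W  L  W  W
Position 16 is W, so the first player wins.

First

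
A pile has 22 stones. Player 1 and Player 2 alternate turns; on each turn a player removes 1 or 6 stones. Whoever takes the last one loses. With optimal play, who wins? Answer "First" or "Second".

Positions where the player to move wins (W) vs loses (L):
i:   0  1  2  3  4  5  6  7  8  9 10 11 12 13 14 15 16 17 18 19 20 21 22
     W  L  W  L  W  L  W  W  L  W  L  W  L  W  W  L  W  L  W  L  W  W  L
Position 22 is L, so the second player wins.

Second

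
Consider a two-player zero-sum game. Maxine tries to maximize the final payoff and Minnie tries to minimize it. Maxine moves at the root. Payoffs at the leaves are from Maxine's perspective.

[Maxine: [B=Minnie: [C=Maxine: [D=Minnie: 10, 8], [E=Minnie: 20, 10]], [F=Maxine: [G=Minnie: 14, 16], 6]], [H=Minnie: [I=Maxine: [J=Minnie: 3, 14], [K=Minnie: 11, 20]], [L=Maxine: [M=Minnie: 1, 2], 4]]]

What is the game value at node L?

M: min(1, 2) = 1
L: max(1, 4) = 4

4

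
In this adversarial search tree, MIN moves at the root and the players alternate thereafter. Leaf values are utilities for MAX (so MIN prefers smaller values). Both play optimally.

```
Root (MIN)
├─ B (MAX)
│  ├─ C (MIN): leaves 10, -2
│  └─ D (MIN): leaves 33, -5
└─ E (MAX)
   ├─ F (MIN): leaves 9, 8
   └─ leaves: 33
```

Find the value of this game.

-2

C (MIN): min(10, -2) = -2
D (MIN): min(33, -5) = -5
B (MAX): max(-2, -5) = -2
F (MIN): min(9, 8) = 8
E (MAX): max(8, 33) = 33
Root (MIN): min(-2, 33) = -2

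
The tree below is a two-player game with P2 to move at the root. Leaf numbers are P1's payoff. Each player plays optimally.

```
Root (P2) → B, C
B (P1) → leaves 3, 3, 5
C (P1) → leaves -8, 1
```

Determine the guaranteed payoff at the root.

1

B (P1): max(3, 3, 5) = 5
C (P1): max(-8, 1) = 1
Root (P2): min(5, 1) = 1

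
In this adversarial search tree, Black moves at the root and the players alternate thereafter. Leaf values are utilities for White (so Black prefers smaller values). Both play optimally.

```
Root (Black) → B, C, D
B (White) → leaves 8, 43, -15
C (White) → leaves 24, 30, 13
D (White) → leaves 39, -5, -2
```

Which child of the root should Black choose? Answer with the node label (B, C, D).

B (White): max(8, 43, -15) = 43
C (White): max(24, 30, 13) = 30
D (White): max(39, -5, -2) = 39
Root (Black): min(43, 30, 39) = 30
Black picks the child with the lowest value: C (value 30).

C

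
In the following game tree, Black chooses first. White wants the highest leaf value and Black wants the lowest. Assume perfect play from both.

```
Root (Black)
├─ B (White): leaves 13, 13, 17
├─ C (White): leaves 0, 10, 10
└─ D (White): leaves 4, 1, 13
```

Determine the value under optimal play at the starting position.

10

B (White): max(13, 13, 17) = 17
C (White): max(0, 10, 10) = 10
D (White): max(4, 1, 13) = 13
Root (Black): min(17, 10, 13) = 10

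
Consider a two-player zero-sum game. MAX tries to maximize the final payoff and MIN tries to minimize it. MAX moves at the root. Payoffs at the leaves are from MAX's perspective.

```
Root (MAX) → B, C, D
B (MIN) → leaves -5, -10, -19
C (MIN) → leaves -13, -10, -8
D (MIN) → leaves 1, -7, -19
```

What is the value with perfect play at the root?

-13

B (MIN): min(-5, -10, -19) = -19
C (MIN): min(-13, -10, -8) = -13
D (MIN): min(1, -7, -19) = -19
Root (MAX): max(-19, -13, -19) = -13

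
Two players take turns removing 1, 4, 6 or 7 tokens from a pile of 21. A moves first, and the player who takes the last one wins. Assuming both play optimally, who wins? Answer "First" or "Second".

First

Mark each pile size as W (mover wins) or L (mover loses):
i:   0  1  2  3  4  5  6  7  8  9 10 11 12 13 14 15 16 17 18 19 20 21
     L  W  L  W  W  L  W  W  W  W  L  W  W  L  W  L  W  W  L  W  W  W
Position 21 is W, so the first player wins.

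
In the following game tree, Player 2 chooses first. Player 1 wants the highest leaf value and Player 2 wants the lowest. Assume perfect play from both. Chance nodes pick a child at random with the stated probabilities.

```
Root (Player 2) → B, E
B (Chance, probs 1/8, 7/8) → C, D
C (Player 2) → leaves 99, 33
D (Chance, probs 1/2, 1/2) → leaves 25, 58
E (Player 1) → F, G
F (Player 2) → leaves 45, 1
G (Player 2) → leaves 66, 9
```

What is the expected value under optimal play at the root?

9

C (Player 2): min(99, 33) = 33
D (Chance): 1/2·25 + 1/2·58 = 41.5
B (Chance): 1/8·33 + 7/8·41.5 = 40.44
F (Player 2): min(45, 1) = 1
G (Player 2): min(66, 9) = 9
E (Player 1): max(1, 9) = 9
Root (Player 2): min(40.44, 9) = 9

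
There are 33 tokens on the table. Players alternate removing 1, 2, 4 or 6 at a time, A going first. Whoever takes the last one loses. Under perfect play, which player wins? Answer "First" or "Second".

W/L table (W = player to move can force a win):
i:   0  1  2  3  4  5  6  7  8  9 10 11 12 13 14 15 16 17 18 19 20 21 22 23 24 25 26 27 28 29 30 31 32 33
     W  L  W  W  L  W  W  W  W  L  W  W  L  W  W  W  W  L  W  W  L  W  W  W  W  L  W  W  L  W  W  W  W  L
Position 33 is L, so the second player wins.

Second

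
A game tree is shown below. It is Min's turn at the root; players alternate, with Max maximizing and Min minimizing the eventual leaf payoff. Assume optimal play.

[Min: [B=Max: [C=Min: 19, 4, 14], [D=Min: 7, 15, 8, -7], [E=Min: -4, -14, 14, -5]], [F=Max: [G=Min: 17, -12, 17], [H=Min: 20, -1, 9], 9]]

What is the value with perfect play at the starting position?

4

C (Min): min(19, 4, 14) = 4
D (Min): min(7, 15, 8, -7) = -7
E (Min): min(-4, -14, 14, -5) = -14
B (Max): max(4, -7, -14) = 4
G (Min): min(17, -12, 17) = -12
H (Min): min(20, -1, 9) = -1
F (Max): max(-12, -1, 9) = 9
Root (Min): min(4, 9) = 4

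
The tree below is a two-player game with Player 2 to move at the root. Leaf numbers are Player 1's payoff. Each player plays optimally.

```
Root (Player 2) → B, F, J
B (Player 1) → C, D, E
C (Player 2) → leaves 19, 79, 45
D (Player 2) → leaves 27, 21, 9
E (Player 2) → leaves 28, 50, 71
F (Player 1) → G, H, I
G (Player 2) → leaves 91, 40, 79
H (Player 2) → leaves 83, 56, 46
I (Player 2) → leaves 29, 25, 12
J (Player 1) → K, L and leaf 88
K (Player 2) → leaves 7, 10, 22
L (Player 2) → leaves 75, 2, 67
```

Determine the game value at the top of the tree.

28

C (Player 2): min(19, 79, 45) = 19
D (Player 2): min(27, 21, 9) = 9
E (Player 2): min(28, 50, 71) = 28
B (Player 1): max(19, 9, 28) = 28
G (Player 2): min(91, 40, 79) = 40
H (Player 2): min(83, 56, 46) = 46
I (Player 2): min(29, 25, 12) = 12
F (Player 1): max(40, 46, 12) = 46
K (Player 2): min(7, 10, 22) = 7
L (Player 2): min(75, 2, 67) = 2
J (Player 1): max(7, 2, 88) = 88
Root (Player 2): min(28, 46, 88) = 28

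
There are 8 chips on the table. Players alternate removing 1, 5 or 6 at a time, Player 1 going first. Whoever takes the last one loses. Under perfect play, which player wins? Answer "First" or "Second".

Mark each pile size as W (mover wins) or L (mover loses):
i:   0  1  2  3  4  5  6  7  8
     W  L  W  L  W  L  W  W  W
Position 8 is W, so the first player wins.

First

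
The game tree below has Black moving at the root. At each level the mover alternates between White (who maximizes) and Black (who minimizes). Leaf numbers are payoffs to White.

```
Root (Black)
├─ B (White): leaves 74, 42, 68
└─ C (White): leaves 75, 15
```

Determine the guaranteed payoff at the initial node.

B (White): max(74, 42, 68) = 74
C (White): max(75, 15) = 75
Root (Black): min(74, 75) = 74

74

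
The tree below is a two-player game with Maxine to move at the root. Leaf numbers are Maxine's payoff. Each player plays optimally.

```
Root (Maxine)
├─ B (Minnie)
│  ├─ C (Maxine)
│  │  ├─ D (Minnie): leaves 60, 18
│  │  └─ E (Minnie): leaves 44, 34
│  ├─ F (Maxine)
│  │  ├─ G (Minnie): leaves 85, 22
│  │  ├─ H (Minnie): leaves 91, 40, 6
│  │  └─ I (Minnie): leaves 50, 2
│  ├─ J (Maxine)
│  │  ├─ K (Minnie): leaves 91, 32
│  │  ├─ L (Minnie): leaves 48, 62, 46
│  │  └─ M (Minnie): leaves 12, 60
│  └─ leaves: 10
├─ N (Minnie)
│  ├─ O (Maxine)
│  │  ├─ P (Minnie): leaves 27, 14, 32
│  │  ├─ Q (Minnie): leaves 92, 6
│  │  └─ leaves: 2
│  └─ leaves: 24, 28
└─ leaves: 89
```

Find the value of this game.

D (Minnie): min(60, 18) = 18
E (Minnie): min(44, 34) = 34
C (Maxine): max(18, 34) = 34
G (Minnie): min(85, 22) = 22
H (Minnie): min(91, 40, 6) = 6
I (Minnie): min(50, 2) = 2
F (Maxine): max(22, 6, 2) = 22
K (Minnie): min(91, 32) = 32
L (Minnie): min(48, 62, 46) = 46
M (Minnie): min(12, 60) = 12
J (Maxine): max(32, 46, 12) = 46
B (Minnie): min(34, 22, 46, 10) = 10
P (Minnie): min(27, 14, 32) = 14
Q (Minnie): min(92, 6) = 6
O (Maxine): max(14, 6, 2) = 14
N (Minnie): min(14, 24, 28) = 14
Root (Maxine): max(10, 14, 89) = 89

89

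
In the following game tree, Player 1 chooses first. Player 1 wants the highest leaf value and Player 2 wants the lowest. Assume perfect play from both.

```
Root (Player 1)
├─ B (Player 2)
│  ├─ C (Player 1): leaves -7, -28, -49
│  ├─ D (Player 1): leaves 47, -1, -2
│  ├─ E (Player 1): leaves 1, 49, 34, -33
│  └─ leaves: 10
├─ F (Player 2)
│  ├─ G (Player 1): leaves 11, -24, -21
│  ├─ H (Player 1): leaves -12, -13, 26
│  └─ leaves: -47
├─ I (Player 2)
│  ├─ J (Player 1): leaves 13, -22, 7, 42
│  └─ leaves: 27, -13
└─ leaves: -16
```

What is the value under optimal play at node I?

-13

J: max(13, -22, 7, 42) = 42
I: min(42, 27, -13) = -13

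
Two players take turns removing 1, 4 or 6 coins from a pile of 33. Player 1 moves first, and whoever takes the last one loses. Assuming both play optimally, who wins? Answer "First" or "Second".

Compute winning (W) and losing (L) positions by backward induction:
i:   0  1  2  3  4  5  6  7  8  9 10 11 12 13 14 15 16 17 18 19 20 21 22 23 24 25 26 27 28 29 30 31 32 33
     W  L  W  L  W  W  L  W  L  W  W  L  W  L  W  W  L  W  L  W  W  L  W  L  W  W  L  W  L  W  W  L  W  L
Position 33 is L, so the second player wins.

Second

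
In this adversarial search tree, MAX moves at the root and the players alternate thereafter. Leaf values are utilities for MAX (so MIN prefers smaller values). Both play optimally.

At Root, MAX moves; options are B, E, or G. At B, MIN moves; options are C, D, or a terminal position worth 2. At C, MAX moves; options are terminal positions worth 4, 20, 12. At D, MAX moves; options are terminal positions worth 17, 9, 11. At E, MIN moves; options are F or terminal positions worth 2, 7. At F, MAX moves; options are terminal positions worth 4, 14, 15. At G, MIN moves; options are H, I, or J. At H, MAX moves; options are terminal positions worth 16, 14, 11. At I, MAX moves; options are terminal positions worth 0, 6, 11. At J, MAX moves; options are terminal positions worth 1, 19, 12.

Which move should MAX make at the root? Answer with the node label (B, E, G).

G

C (MAX): max(4, 20, 12) = 20
D (MAX): max(17, 9, 11) = 17
B (MIN): min(20, 17, 2) = 2
F (MAX): max(4, 14, 15) = 15
E (MIN): min(15, 2, 7) = 2
H (MAX): max(16, 14, 11) = 16
I (MAX): max(0, 6, 11) = 11
J (MAX): max(1, 19, 12) = 19
G (MIN): min(16, 11, 19) = 11
Root (MAX): max(2, 2, 11) = 11
MAX picks the child with the highest value: G (value 11).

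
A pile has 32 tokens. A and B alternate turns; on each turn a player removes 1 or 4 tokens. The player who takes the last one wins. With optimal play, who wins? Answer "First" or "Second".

Second

W/L table (W = player to move can force a win):
i:   0  1  2  3  4  5  6  7  8  9 10 11 12 13 14 15 16 17 18 19 20 21 22 23 24 25 26 27 28 29 30 31 32
     L  W  L  W  W  L  W  L  W  W  L  W  L  W  W  L  W  L  W  W  L  W  L  W  W  L  W  L  W  W  L  W  L
Position 32 is L, so the second player wins.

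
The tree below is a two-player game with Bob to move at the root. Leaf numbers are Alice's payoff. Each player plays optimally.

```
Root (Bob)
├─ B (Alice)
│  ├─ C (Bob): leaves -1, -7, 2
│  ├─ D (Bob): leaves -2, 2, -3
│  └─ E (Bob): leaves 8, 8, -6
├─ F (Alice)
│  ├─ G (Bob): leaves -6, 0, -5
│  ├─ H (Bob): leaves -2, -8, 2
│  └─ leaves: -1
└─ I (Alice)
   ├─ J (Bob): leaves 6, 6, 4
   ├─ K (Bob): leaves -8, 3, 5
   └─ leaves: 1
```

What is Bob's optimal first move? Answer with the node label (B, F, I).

B

C (Bob): min(-1, -7, 2) = -7
D (Bob): min(-2, 2, -3) = -3
E (Bob): min(8, 8, -6) = -6
B (Alice): max(-7, -3, -6) = -3
G (Bob): min(-6, 0, -5) = -6
H (Bob): min(-2, -8, 2) = -8
F (Alice): max(-6, -8, -1) = -1
J (Bob): min(6, 6, 4) = 4
K (Bob): min(-8, 3, 5) = -8
I (Alice): max(4, -8, 1) = 4
Root (Bob): min(-3, -1, 4) = -3
Bob picks the child with the lowest value: B (value -3).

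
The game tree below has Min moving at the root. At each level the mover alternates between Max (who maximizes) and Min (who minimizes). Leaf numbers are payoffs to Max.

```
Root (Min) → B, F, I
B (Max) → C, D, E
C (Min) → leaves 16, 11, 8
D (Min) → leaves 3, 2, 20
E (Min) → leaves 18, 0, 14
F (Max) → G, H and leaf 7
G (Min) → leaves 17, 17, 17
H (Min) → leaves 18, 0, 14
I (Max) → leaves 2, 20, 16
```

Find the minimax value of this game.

8

C (Min): min(16, 11, 8) = 8
D (Min): min(3, 2, 20) = 2
E (Min): min(18, 0, 14) = 0
B (Max): max(8, 2, 0) = 8
G (Min): min(17, 17, 17) = 17
H (Min): min(18, 0, 14) = 0
F (Max): max(17, 0, 7) = 17
I (Max): max(2, 20, 16) = 20
Root (Min): min(8, 17, 20) = 8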